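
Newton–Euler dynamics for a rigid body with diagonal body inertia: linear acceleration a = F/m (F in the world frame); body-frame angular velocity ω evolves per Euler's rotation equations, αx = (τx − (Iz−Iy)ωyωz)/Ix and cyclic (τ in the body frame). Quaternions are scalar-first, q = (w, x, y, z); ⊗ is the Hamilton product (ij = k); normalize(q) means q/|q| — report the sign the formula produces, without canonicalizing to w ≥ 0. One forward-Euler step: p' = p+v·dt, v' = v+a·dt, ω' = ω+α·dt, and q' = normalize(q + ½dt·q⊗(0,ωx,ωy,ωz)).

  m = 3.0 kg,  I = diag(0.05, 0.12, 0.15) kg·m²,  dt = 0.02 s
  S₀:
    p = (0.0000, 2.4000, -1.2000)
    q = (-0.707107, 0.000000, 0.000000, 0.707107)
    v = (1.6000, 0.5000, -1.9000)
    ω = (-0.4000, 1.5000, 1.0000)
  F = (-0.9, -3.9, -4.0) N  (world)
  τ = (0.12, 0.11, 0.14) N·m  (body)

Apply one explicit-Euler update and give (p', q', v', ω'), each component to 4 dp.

p + v·dt = (0.0320, 2.4100, -1.2380)
new velocity v' = (1.5940, 0.4740, -1.9267)
angular accel α = (1.5000, 0.5833, 1.2133)
ω' = ω + α·dt = (-0.3700, 1.5117, 1.0243)
Hamilton product q⊗(0,ω) = (-0.7071070, -0.7778177, -1.3435033, -0.7071070)
q + ½dt·q⊗(0,ω), renormalized = (-0.7141, -0.0078, -0.0134, 0.6999)

p' = (0.0320, 2.4100, -1.2380)
q' = (-0.7141, -0.0078, -0.0134, 0.6999)
v' = (1.5940, 0.4740, -1.9267)
ω' = (-0.3700, 1.5117, 1.0243)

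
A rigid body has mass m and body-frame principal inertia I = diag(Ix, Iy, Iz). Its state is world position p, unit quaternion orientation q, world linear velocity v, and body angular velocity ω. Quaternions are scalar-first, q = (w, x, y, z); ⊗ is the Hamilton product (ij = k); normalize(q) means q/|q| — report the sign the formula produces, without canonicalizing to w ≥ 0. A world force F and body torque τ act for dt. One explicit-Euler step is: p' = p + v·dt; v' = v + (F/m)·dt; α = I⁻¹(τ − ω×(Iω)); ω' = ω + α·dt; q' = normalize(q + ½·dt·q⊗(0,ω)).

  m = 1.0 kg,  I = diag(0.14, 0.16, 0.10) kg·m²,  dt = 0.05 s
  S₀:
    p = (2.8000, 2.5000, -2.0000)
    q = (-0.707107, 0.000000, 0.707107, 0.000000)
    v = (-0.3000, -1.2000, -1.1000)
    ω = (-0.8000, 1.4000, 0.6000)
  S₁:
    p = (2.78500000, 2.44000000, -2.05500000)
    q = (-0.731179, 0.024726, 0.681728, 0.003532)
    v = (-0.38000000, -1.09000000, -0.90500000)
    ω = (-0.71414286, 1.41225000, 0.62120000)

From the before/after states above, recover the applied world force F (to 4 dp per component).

F = (-1.6000, 2.2000, 3.9000)

velocity change Δv = (-0.08000000, 0.11000000, 0.19500000)
applied force F = (-1.6000, 2.2000, 3.9000)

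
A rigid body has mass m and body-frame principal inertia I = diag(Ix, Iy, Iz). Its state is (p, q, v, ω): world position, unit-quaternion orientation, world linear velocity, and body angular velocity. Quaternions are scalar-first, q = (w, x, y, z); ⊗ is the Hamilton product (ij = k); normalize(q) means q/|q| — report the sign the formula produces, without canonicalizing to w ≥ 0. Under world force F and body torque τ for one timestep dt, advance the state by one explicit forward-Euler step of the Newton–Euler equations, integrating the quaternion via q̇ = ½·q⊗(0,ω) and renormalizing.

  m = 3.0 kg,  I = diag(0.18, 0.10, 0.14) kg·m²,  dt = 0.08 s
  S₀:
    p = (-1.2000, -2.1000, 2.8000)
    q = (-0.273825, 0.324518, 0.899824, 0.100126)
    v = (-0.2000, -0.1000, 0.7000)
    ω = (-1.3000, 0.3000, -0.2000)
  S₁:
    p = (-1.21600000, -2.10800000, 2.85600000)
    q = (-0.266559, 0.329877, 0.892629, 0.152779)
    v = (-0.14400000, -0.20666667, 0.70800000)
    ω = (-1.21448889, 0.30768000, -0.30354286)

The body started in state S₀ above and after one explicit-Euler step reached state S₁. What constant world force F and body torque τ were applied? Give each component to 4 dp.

v₁ − v₀ = (0.05600000, -0.10666667, 0.00800000)
m·(v₁−v₀)/dt = (2.1000, -4.0000, 0.3000)
Δω = ω₁−ω₀ = (0.08551111, 0.00768000, -0.10354286)
gyro term ω₀×Iω₀ = (-0.0024, 0.0104, 0.0312)
I·α + gyro = (0.1900, 0.0200, -0.1500)

F = (2.1000, -4.0000, 0.3000)
τ = (0.1900, 0.0200, -0.1500)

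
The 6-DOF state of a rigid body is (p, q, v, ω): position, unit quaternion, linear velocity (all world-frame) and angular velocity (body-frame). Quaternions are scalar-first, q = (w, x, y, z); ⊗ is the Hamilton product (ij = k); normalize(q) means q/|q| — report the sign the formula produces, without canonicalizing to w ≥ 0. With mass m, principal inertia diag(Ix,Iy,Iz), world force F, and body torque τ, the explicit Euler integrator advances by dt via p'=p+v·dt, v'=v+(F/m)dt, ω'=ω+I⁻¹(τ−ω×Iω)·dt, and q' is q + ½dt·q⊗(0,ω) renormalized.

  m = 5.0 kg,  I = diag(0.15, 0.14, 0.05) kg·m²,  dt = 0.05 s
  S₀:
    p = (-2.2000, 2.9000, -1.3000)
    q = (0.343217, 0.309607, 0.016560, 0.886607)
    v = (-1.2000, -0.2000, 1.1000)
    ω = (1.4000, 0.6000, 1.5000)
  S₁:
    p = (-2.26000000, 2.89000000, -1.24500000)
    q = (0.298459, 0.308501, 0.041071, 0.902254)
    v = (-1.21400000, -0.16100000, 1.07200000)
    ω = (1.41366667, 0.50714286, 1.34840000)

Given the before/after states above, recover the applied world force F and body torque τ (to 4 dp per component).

v₁ − v₀ = (-0.01400000, 0.03900000, -0.02800000)
applied force F = (-1.4000, 3.9000, -2.8000)
ω₁ − ω₀ = (0.01366667, -0.09285714, -0.15160000)
applied torque τ = (-0.0400, -0.0500, -0.1600)

F = (-1.4000, 3.9000, -2.8000)
τ = (-0.0400, -0.0500, -0.1600)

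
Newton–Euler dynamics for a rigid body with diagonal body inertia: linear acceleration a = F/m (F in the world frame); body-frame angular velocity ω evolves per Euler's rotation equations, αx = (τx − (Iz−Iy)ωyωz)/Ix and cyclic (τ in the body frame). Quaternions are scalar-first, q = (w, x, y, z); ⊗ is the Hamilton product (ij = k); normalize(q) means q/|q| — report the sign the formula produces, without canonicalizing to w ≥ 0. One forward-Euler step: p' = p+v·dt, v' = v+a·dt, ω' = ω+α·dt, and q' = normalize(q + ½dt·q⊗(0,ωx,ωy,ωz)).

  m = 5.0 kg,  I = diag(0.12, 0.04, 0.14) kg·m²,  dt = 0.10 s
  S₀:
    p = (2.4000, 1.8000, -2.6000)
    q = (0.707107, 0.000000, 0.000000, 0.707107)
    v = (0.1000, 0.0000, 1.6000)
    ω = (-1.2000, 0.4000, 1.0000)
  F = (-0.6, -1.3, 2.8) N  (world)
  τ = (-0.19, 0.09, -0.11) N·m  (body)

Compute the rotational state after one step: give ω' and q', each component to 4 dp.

ω' = (-1.3917, 0.5650, 0.8940)
q' = (0.6696, -0.0564, -0.0282, 0.7401)

precession coupling ω×(Iω) = (0.0400, 0.0240, 0.0384)
α = I⁻¹(τ − ω×Iω) = (-1.9167, 1.6500, -1.0600)
ω' = ω + α·dt = (-1.3917, 0.5650, 0.8940)
Hamilton product q⊗(0,ω) = (-0.7071070, -1.1313712, -0.5656856, 0.7071070)
q + ½dt·q⊗(0,ω), renormalized = (0.6696, -0.0564, -0.0282, 0.7401)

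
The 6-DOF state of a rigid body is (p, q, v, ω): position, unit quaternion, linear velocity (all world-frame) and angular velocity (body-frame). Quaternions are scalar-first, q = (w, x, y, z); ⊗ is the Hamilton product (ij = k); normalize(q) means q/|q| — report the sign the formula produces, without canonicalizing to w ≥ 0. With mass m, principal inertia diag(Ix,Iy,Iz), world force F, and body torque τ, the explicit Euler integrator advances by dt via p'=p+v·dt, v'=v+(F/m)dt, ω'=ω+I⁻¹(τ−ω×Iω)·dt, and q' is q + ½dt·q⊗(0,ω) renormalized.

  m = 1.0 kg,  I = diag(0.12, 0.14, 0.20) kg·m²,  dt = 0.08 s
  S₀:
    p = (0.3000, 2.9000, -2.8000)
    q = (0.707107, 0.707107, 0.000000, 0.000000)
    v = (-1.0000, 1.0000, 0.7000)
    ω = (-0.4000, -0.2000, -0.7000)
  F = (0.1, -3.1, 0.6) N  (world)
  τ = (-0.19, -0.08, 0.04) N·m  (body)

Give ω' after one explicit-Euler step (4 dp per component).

gyro term ω×Iω = (0.0084, -0.0224, 0.0016)
angular accel α = (-1.6533, -0.4114, 0.1920)
ω + α·dt = (-0.5323, -0.2329, -0.6846)

ω' = (-0.5323, -0.2329, -0.6846)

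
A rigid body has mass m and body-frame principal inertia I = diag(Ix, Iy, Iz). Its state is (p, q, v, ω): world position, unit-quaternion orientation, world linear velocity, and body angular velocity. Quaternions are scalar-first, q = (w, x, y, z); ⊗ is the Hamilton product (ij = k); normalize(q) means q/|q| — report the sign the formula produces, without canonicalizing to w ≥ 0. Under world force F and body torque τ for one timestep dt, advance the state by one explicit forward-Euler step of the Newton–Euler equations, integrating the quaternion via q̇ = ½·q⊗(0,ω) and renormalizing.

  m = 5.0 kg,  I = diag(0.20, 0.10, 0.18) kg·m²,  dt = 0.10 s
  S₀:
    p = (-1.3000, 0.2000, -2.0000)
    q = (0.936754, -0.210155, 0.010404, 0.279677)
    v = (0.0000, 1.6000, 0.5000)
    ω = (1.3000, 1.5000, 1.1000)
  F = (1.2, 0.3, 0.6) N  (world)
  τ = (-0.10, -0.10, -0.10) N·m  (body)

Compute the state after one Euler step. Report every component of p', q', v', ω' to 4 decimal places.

α = I⁻¹(τ − ω×Iω) = (-1.1600, -1.2860, 0.5278)
ω + α·dt = (1.1840, 1.3714, 1.1528)
2q̇ = q⊗(0,ω) = (-0.0500492, 0.8097091, 1.9998816, 0.7016717)
q' = normalize(q + ½dt·q⊗(0,ω)) = (0.9283, -0.1686, 0.1097, 0.3128)
linear accel F/m = (0.2400, 0.0600, 0.1200)
new position p' = (-1.3000, 0.3600, -1.9500)
new velocity v' = (0.0240, 1.6060, 0.5120)

p' = (-1.3000, 0.3600, -1.9500)
q' = (0.9283, -0.1686, 0.1097, 0.3128)
v' = (0.0240, 1.6060, 0.5120)
ω' = (1.1840, 1.3714, 1.1528)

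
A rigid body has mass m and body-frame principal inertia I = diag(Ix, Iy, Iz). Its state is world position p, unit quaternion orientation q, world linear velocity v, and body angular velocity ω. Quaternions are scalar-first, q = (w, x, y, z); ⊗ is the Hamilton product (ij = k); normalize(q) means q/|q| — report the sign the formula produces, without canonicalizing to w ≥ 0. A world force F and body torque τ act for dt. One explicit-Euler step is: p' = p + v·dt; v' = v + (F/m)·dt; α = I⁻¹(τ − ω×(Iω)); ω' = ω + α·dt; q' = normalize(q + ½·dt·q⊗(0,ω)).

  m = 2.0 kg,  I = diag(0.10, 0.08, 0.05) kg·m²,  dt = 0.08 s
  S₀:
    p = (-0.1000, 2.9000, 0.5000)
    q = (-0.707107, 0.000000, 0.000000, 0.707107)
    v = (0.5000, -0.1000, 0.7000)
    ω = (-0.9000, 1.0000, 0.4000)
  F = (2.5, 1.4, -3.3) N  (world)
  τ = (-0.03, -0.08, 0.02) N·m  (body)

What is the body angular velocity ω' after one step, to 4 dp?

angular accel α = (-0.1800, -0.7750, 0.0400)
ω' = ω + α·dt = (-0.9144, 0.9380, 0.4032)

ω' = (-0.9144, 0.9380, 0.4032)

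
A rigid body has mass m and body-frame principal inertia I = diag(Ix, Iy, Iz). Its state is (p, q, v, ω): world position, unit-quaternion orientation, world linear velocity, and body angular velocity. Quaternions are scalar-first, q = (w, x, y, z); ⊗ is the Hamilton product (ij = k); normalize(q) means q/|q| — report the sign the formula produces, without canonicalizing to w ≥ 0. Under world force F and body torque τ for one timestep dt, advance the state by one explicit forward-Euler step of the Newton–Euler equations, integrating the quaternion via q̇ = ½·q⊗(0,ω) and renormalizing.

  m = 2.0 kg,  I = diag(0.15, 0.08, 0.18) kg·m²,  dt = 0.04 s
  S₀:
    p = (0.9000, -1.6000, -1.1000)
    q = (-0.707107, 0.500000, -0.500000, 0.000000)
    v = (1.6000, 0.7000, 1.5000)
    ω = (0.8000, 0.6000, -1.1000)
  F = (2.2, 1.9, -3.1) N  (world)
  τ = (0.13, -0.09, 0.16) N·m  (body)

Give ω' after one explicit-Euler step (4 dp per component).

ω' = (0.8523, 0.5418, -1.0570)

angular accel α = (1.3067, -1.4550, 1.0756)
ω' = ω + α·dt = (0.8523, 0.5418, -1.0570)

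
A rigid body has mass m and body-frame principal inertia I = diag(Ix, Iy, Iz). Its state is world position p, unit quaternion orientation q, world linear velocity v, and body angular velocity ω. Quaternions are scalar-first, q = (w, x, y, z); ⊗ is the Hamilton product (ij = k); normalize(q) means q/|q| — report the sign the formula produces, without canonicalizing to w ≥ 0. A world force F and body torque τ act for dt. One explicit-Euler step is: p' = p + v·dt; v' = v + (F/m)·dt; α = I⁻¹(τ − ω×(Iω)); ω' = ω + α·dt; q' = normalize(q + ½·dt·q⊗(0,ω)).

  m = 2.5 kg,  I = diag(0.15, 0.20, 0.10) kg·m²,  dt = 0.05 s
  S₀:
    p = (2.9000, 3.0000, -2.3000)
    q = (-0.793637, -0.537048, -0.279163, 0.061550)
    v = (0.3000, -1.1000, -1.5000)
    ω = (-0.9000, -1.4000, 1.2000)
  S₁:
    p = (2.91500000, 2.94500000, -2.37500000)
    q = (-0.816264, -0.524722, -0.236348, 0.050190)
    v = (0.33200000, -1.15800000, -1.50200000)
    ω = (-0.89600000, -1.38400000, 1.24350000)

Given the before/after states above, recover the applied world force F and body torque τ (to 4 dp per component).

F = (1.6000, -2.9000, -0.1000)
τ = (0.1800, 0.0100, 0.1500)

ω₁ − ω₀ = (0.00400000, 0.01600000, 0.04350000)
applied torque τ = (0.1800, 0.0100, 0.1500)
Δv = v₁−v₀ = (0.03200000, -0.05800000, -0.00200000)
applied force F = (1.6000, -2.9000, -0.1000)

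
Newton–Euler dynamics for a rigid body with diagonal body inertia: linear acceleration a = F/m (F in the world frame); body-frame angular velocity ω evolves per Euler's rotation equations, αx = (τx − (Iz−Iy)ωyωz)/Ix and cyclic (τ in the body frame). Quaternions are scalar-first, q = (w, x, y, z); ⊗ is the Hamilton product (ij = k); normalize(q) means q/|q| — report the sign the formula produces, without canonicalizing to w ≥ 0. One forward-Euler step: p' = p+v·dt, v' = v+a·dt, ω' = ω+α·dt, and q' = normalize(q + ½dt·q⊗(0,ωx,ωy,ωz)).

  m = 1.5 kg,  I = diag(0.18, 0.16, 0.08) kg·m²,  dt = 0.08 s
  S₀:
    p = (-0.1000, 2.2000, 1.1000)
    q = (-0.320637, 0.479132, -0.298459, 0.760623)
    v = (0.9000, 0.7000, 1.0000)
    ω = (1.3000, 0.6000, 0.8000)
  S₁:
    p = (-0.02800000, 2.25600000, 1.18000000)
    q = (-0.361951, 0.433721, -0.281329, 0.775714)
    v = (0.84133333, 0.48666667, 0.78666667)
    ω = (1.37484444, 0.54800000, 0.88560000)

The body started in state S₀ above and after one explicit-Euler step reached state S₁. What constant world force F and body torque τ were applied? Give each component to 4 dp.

F = (-1.1000, -4.0000, -4.0000)
τ = (0.1300, 0.0000, 0.0700)

rate change Δω = (0.07484444, -0.05200000, 0.08560000)
applied torque τ = (0.1300, 0.0000, 0.0700)
velocity change Δv = (-0.05866667, -0.21333333, -0.21333333)
m·(v₁−v₀)/dt = (-1.1000, -4.0000, -4.0000)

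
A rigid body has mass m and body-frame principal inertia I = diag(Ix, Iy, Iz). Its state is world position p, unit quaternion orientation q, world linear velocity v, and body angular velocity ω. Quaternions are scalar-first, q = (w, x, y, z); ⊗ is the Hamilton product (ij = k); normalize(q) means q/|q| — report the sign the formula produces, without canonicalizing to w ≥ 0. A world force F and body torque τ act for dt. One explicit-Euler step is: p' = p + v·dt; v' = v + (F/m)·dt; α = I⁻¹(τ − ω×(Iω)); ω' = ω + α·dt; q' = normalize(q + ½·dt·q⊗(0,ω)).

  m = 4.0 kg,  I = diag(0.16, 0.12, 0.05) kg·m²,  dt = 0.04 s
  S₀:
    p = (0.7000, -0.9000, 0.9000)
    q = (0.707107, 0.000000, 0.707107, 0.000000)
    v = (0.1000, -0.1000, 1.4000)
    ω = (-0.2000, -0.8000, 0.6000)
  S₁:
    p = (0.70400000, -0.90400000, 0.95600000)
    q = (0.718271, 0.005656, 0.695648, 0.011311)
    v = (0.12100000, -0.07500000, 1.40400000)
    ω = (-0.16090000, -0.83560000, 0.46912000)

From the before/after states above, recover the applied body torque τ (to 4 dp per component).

rate change Δω = (0.03910000, -0.03560000, -0.13088000)
precession coupling = (0.0336, -0.0132, -0.0064)
applied torque τ = (0.1900, -0.1200, -0.1700)

τ = (0.1900, -0.1200, -0.1700)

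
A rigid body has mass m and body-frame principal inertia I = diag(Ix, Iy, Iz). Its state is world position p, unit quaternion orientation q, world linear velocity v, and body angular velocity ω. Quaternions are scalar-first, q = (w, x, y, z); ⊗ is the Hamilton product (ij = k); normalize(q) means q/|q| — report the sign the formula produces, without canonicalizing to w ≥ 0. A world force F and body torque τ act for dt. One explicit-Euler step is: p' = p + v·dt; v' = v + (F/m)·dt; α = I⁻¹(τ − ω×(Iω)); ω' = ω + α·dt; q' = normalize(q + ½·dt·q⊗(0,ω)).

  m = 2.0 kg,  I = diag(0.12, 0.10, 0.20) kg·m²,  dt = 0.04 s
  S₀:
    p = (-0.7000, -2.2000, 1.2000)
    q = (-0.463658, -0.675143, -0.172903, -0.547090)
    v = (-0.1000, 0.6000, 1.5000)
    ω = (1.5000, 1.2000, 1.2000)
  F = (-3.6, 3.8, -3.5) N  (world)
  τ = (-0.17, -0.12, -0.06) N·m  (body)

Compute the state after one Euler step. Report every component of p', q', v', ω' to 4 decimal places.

ω×(Iω) gyroscopic = (0.1440, -0.1440, -0.0360)
angular accel α = (-2.6167, 0.2400, -0.1200)
ω + α·dt = (1.3953, 1.2096, 1.1952)
q⊗(0,ω) = (1.8767061, -0.2464626, -0.5668530, -1.1072067)
q + ½dt·q⊗(0,ω), renormalized = (-0.4257, -0.6794, -0.1841, -0.5687)
a = (-1.8000, 1.9000, -1.7500)
p + v·dt = (-0.7040, -2.1760, 1.2600)
v' = v + a·dt = (-0.1720, 0.6760, 1.4300)

p' = (-0.7040, -2.1760, 1.2600)
q' = (-0.4257, -0.6794, -0.1841, -0.5687)
v' = (-0.1720, 0.6760, 1.4300)
ω' = (1.3953, 1.2096, 1.1952)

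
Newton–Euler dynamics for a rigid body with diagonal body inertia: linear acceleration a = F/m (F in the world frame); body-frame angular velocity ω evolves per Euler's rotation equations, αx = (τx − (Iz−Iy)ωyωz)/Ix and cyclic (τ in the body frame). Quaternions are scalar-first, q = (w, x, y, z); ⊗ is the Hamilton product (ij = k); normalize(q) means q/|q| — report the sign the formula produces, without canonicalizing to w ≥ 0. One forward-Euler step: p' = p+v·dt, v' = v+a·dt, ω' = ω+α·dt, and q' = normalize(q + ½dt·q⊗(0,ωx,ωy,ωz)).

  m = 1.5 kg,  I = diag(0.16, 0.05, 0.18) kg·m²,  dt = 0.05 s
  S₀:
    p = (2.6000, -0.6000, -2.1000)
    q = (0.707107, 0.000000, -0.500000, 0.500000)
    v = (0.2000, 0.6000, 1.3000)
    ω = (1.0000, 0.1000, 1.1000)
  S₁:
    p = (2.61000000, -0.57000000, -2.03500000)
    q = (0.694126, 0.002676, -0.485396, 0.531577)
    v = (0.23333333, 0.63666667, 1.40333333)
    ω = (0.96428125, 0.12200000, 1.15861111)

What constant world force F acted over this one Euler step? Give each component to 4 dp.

F = (1.0000, 1.1000, 3.1000)

v₁ − v₀ = (0.03333333, 0.03666667, 0.10333333)
applied force F = (1.0000, 1.1000, 3.1000)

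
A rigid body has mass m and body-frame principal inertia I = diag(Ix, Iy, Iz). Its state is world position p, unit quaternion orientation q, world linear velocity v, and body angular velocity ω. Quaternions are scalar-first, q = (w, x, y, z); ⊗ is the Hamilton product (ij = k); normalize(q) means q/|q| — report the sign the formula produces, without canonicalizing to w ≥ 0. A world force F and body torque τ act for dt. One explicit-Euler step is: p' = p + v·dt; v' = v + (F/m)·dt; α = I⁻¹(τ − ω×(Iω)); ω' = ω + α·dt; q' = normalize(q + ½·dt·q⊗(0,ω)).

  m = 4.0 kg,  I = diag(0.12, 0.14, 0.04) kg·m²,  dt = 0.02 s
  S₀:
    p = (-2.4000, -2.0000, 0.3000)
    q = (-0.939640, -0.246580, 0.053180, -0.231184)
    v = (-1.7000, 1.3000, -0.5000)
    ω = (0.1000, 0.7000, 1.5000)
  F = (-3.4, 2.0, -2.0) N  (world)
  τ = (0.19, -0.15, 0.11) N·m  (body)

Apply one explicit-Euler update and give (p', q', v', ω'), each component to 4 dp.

p' = (-2.4340, -1.9740, 0.2900)
q' = (-0.9362, -0.2451, 0.0501, -0.2470)
v' = (-1.7170, 1.3100, -0.5100)
ω' = (0.1492, 0.6769, 1.5543)

ω×(Iω) gyroscopic = (-0.1050, 0.0120, 0.0014)
angular accel α = (2.4583, -1.1571, 2.7150)
new body rate ω' = (0.1492, 0.6769, 1.5543)
q⊗(0,ω) = (0.3342080, 0.1476348, -0.3109964, -1.5873840)
updated quaternion q' = (-0.9362, -0.2451, 0.0501, -0.2470)
p + v·dt = (-2.4340, -1.9740, 0.2900)
v + (F/m)dt = (-1.7170, 1.3100, -0.5100)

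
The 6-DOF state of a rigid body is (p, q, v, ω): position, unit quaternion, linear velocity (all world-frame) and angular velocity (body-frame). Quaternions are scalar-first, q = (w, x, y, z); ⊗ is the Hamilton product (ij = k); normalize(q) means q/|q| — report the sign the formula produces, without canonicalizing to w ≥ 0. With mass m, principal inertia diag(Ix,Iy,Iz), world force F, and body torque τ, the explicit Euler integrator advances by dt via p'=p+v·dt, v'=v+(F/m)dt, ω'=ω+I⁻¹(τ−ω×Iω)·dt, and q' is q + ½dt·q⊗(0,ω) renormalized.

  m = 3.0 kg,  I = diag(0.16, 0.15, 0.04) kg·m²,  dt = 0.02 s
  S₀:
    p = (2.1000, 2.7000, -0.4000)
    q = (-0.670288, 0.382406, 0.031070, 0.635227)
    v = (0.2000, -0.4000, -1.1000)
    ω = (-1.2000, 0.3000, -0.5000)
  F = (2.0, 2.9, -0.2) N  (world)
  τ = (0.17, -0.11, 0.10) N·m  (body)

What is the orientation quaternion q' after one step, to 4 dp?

q' = (-0.6626, 0.3884, 0.0233, 0.6400)

Hamilton product q⊗(0,ω) = (0.7671797, 0.5982425, -0.7721558, 0.4871498)
updated quaternion q' = (-0.6626, 0.3884, 0.0233, 0.6400)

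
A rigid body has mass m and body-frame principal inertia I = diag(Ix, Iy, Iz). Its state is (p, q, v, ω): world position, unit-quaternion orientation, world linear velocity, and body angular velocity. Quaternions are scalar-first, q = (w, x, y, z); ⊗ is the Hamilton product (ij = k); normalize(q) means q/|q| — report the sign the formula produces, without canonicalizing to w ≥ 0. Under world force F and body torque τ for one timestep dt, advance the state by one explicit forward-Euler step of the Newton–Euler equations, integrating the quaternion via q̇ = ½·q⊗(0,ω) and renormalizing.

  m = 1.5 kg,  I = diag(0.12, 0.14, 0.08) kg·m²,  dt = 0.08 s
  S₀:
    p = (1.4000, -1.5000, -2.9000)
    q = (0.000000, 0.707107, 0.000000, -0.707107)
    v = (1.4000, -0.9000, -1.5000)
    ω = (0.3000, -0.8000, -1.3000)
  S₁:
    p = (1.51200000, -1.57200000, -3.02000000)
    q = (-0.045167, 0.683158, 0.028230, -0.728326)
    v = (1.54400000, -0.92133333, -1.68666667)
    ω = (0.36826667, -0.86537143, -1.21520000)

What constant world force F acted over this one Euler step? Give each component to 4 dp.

F = (2.7000, -0.4000, -3.5000)

v₁ − v₀ = (0.14400000, -0.02133333, -0.18666667)
F = m·Δv/dt = (2.7000, -0.4000, -3.5000)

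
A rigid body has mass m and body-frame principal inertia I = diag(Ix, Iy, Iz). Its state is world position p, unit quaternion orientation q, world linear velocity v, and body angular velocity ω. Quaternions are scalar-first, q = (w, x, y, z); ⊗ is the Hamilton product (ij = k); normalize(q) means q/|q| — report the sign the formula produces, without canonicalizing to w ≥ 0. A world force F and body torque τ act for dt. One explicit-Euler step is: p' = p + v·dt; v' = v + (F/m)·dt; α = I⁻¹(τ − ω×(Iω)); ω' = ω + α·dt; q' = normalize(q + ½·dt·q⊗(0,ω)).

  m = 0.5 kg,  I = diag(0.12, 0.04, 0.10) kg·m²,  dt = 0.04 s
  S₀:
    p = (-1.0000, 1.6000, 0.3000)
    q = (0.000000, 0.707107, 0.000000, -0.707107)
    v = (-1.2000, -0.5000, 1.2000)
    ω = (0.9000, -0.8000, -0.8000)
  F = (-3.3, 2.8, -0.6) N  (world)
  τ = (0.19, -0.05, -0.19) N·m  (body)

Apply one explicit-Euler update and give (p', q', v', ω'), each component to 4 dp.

ω×(Iω) gyroscopic = (0.0384, -0.0144, 0.0576)
α = I⁻¹(τ − ω×Iω) = (1.2633, -0.8900, -2.4760)
ω' = ω + α·dt = (0.9505, -0.8356, -0.8990)
q⊗(0,ω) = (-1.2020819, -0.5656856, -0.0707107, -0.5656856)
q' = normalize(q + ½dt·q⊗(0,ω)) = (-0.0240, 0.6955, -0.0014, -0.7181)
p' = p + v·dt = (-1.0480, 1.5800, 0.3480)
new velocity v' = (-1.4640, -0.2760, 1.1520)

p' = (-1.0480, 1.5800, 0.3480)
q' = (-0.0240, 0.6955, -0.0014, -0.7181)
v' = (-1.4640, -0.2760, 1.1520)
ω' = (0.9505, -0.8356, -0.8990)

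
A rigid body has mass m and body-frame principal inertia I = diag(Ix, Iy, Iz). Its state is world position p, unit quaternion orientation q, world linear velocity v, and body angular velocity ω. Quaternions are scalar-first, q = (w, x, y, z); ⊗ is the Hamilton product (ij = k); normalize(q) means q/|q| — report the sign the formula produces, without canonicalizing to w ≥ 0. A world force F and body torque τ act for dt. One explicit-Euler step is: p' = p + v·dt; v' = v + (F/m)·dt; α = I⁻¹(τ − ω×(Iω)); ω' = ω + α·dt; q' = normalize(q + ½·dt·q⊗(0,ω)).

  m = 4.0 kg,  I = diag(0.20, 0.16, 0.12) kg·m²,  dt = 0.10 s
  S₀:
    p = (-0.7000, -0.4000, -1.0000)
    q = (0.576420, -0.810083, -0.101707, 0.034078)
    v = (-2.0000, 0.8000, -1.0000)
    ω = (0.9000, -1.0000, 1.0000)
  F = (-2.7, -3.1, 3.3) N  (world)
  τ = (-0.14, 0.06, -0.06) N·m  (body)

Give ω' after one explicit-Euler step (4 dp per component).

ω' = (0.8100, -1.0075, 0.9200)

ω×(Iω) gyroscopic = (0.0400, 0.0720, 0.0360)
(τ − ω×Iω)/I = (-0.9000, -0.0750, -0.8000)
ω' = ω + α·dt = (0.8100, -1.0075, 0.9200)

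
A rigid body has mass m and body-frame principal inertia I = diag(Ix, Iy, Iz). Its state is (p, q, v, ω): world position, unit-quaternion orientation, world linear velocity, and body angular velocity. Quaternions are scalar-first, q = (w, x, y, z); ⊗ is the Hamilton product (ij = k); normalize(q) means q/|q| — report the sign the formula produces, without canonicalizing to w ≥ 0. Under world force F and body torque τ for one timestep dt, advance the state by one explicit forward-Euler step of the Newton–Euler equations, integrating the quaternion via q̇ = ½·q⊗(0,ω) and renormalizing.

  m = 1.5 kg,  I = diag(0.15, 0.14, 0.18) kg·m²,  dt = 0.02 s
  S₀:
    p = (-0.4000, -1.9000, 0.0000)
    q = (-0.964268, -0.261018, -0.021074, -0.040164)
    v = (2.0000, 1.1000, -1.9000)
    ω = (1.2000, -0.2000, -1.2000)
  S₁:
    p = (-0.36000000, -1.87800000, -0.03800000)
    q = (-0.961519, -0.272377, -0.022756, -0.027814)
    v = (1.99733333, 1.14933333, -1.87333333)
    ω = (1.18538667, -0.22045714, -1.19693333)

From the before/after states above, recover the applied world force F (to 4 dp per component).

F = (-0.2000, 3.7000, 2.0000)

Δv = v₁−v₀ = (-0.00266667, 0.04933333, 0.02666667)
F = m·Δv/dt = (-0.2000, 3.7000, 2.0000)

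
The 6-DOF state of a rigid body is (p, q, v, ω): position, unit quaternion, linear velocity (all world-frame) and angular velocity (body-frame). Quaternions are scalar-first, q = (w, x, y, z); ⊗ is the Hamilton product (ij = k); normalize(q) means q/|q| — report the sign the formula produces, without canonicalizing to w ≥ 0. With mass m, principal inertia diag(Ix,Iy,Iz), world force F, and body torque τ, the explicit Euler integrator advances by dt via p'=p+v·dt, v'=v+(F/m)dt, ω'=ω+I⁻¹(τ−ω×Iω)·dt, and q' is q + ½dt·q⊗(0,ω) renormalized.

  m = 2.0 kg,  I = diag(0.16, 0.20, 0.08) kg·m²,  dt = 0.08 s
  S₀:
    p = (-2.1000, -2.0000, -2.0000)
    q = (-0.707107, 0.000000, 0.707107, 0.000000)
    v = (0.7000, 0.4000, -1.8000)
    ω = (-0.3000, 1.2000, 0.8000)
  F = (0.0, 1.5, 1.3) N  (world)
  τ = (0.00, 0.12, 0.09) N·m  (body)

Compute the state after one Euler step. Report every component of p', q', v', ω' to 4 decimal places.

a = F/m = (0.0000, 0.7500, 0.6500)
p + v·dt = (-2.0440, -1.9680, -2.1440)
new velocity v' = (0.7000, 0.4600, -1.7480)
angular accel α = (0.7200, 0.6960, 1.3050)
ω + α·dt = (-0.2424, 1.2557, 0.9044)
2q̇ = q⊗(0,ω) = (-0.8485284, 0.7778177, -0.8485284, -0.3535535)
updated quaternion q' = (-0.7398, 0.0311, 0.6720, -0.0141)

p' = (-2.0440, -1.9680, -2.1440)
q' = (-0.7398, 0.0311, 0.6720, -0.0141)
v' = (0.7000, 0.4600, -1.7480)
ω' = (-0.2424, 1.2557, 0.9044)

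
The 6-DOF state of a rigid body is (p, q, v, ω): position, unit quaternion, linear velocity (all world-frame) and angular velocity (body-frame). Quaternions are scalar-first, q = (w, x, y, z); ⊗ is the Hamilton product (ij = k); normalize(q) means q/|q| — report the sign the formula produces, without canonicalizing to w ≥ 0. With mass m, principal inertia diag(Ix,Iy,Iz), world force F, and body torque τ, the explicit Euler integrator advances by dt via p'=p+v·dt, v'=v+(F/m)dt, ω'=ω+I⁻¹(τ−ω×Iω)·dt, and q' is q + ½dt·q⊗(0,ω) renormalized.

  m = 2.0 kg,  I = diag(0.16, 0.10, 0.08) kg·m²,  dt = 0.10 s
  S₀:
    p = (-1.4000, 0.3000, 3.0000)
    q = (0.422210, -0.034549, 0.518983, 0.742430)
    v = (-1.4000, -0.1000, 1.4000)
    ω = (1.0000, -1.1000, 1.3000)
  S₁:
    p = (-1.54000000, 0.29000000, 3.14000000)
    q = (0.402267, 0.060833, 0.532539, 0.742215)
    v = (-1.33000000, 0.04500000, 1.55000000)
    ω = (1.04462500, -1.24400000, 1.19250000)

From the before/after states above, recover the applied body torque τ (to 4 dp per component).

τ = (0.1000, -0.0400, -0.0200)

rate change Δω = (0.04462500, -0.14400000, -0.10750000)
ω₀×(Iω₀) = (0.0286, 0.1040, 0.0660)
applied torque τ = (0.1000, -0.0400, -0.0200)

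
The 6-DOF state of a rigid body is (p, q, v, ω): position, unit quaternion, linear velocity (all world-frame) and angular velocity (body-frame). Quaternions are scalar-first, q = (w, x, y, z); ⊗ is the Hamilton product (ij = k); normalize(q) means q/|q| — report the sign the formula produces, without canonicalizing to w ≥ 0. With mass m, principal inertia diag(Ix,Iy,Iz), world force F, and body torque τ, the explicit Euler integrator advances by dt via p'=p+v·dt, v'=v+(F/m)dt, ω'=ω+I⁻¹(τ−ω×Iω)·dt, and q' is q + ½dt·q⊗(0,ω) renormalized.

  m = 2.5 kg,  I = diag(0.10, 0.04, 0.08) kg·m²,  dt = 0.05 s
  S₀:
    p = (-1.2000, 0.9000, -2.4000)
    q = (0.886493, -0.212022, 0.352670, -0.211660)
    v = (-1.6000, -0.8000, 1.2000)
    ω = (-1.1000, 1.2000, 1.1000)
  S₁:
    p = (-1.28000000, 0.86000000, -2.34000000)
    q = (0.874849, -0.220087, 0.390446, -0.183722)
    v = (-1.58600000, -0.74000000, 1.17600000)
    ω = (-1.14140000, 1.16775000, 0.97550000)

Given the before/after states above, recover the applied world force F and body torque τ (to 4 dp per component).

F = (0.7000, 3.0000, -1.2000)
τ = (-0.0300, -0.0500, -0.1200)

velocity change Δv = (0.01400000, 0.06000000, -0.02400000)
F = m·Δv/dt = (0.7000, 3.0000, -1.2000)
ω₁ − ω₀ = (-0.04140000, -0.03225000, -0.12450000)
ω₀×(Iω₀) = (0.0528, -0.0242, 0.0792)
I·α + gyro = (-0.0300, -0.0500, -0.1200)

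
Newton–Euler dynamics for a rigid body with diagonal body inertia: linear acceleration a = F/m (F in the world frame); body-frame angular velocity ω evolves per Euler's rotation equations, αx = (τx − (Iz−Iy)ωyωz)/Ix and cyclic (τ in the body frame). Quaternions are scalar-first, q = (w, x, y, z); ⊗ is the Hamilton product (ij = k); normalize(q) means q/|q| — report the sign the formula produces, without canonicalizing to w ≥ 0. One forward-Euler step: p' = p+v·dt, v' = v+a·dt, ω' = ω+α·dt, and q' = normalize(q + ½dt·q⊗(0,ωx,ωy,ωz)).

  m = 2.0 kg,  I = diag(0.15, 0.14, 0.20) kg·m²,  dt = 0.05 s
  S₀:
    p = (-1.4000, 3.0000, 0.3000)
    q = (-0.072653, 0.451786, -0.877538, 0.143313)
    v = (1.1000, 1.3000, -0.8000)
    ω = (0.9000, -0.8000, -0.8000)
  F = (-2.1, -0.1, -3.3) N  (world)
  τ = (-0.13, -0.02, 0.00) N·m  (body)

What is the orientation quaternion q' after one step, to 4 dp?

q' = (-0.0974, 0.4703, -0.8633, 0.1554)

q⊗(0,ω) = (-0.9939874, 0.7512931, 0.5485329, 0.4864778)
q' = normalize(q + ½dt·q⊗(0,ω)) = (-0.0974, 0.4703, -0.8633, 0.1554)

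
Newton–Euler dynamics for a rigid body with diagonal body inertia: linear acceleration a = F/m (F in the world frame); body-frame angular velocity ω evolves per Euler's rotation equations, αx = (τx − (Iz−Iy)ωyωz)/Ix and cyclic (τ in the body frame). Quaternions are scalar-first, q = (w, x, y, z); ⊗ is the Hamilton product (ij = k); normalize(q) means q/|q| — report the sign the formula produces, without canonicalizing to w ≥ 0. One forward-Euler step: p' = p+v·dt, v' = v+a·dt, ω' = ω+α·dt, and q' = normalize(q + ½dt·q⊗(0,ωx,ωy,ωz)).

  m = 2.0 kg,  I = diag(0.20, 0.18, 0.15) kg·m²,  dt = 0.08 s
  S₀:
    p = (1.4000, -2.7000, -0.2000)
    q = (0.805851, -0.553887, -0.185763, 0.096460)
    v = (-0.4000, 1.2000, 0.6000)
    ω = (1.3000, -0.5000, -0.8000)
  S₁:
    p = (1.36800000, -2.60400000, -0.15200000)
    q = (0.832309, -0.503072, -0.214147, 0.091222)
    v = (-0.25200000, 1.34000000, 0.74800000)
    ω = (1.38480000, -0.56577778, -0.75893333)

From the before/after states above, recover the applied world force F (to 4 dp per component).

F = (3.7000, 3.5000, 3.7000)

Δv = v₁−v₀ = (0.14800000, 0.14000000, 0.14800000)
m·(v₁−v₀)/dt = (3.7000, 3.5000, 3.7000)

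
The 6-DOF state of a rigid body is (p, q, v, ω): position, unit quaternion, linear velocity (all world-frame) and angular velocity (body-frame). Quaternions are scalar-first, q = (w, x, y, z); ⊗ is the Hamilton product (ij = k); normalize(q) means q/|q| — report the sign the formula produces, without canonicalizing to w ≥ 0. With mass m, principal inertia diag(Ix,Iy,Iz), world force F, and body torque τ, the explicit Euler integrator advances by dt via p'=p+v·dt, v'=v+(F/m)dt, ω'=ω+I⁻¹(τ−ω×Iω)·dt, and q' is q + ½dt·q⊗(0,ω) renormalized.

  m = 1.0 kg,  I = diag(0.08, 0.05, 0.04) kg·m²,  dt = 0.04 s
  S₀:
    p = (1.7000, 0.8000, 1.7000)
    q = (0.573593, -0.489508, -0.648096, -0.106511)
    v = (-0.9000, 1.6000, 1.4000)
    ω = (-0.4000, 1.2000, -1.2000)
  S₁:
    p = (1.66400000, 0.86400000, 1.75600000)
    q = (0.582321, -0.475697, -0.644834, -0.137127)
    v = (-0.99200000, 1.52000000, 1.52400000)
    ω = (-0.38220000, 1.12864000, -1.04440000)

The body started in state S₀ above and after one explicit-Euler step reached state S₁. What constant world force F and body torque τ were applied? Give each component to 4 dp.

F = (-2.3000, -2.0000, 3.1000)
τ = (0.0500, -0.0700, 0.1700)

v₁ − v₀ = (-0.09200000, -0.08000000, 0.12400000)
m·(v₁−v₀)/dt = (-2.3000, -2.0000, 3.1000)
rate change Δω = (0.01780000, -0.07136000, 0.15560000)
ω₀×(Iω₀) = (0.0144, 0.0192, 0.0144)
I·α + gyro = (0.0500, -0.0700, 0.1700)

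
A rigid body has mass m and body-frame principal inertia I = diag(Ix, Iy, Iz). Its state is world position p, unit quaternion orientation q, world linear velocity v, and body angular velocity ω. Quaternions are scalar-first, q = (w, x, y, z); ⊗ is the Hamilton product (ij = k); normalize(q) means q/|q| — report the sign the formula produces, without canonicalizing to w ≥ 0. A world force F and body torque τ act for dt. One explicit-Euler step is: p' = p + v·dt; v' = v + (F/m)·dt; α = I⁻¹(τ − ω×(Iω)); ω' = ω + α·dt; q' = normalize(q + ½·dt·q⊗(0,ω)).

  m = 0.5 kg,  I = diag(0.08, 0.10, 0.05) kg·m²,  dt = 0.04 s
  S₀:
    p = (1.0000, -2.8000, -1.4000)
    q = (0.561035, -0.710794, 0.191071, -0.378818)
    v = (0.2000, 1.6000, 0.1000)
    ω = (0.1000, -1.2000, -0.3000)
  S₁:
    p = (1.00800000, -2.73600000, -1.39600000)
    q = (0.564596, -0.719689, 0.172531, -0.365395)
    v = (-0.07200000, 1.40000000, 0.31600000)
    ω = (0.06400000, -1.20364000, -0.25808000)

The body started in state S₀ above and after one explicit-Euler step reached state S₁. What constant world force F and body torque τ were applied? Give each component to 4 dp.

F = (-3.4000, -2.5000, 2.7000)
τ = (-0.0900, -0.0100, 0.0500)

Δω = ω₁−ω₀ = (-0.03600000, -0.00364000, 0.04192000)
ω₀×(Iω₀) = (-0.0180, -0.0009, -0.0024)
τ = I·(Δω/dt) + ω₀×(Iω₀) = (-0.0900, -0.0100, 0.0500)
velocity change Δv = (-0.27200000, -0.20000000, 0.21600000)
F = m·Δv/dt = (-3.4000, -2.5000, 2.7000)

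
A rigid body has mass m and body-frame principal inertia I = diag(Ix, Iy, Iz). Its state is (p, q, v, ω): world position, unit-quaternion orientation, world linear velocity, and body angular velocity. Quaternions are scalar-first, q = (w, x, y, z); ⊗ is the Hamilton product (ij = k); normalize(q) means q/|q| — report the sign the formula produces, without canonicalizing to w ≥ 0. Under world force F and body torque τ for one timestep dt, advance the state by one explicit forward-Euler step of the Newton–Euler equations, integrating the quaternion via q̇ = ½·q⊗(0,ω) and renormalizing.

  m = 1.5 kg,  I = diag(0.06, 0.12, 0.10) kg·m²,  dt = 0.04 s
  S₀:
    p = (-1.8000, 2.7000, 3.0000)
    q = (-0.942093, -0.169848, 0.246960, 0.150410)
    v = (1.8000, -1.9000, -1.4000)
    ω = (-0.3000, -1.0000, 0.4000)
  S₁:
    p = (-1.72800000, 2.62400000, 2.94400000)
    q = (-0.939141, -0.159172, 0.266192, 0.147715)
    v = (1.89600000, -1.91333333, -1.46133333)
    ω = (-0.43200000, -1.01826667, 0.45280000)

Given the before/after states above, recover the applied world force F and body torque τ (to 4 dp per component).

v₁ − v₀ = (0.09600000, -0.01333333, -0.06133333)
applied force F = (3.6000, -0.5000, -2.3000)
Δω = ω₁−ω₀ = (-0.13200000, -0.01826667, 0.05280000)
applied torque τ = (-0.1900, -0.0500, 0.1500)

F = (3.6000, -0.5000, -2.3000)
τ = (-0.1900, -0.0500, 0.1500)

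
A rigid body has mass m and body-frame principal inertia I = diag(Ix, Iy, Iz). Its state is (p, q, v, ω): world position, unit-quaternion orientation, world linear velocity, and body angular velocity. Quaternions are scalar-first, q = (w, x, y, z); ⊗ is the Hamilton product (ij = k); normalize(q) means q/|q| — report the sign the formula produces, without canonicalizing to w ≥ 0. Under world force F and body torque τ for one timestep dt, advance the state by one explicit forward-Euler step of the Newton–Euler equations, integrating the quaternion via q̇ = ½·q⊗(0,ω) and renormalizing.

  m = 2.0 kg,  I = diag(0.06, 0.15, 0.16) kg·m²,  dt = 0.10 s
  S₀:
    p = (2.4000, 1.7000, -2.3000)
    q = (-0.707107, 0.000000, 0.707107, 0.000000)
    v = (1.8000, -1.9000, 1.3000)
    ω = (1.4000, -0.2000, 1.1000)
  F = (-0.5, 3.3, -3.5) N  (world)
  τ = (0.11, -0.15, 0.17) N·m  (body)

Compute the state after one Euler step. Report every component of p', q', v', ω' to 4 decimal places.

p' = p + v·dt = (2.5800, 1.5100, -2.1700)
new velocity v' = (1.7750, -1.7350, 1.1250)
ω×(Iω) gyroscopic = (-0.0022, -0.1540, -0.0252)
angular accel α = (1.8700, 0.0267, 1.2200)
ω + α·dt = (1.5870, -0.1973, 1.2220)
2q̇ = q⊗(0,ω) = (0.1414214, -0.2121321, 0.1414214, -1.7677675)
q + ½dt·q⊗(0,ω), renormalized = (-0.6972, -0.0106, 0.7113, -0.0880)

p' = (2.5800, 1.5100, -2.1700)
q' = (-0.6972, -0.0106, 0.7113, -0.0880)
v' = (1.7750, -1.7350, 1.1250)
ω' = (1.5870, -0.1973, 1.2220)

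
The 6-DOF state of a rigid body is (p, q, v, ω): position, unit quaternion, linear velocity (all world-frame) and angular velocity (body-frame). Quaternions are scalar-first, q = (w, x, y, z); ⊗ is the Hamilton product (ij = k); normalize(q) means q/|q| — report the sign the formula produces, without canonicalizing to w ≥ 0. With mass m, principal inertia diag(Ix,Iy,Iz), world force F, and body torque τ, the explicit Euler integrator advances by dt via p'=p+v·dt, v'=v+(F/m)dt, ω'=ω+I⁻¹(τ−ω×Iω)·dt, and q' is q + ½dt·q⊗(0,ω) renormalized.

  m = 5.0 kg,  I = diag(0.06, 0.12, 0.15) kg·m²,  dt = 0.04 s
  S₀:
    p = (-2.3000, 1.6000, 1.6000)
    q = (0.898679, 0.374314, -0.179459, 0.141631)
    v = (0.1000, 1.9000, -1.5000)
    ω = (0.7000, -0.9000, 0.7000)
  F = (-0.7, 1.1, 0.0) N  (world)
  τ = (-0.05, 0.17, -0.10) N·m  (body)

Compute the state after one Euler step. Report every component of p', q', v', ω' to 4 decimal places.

p' = (-2.2960, 1.6760, 1.5400)
q' = (0.8879, 0.3868, -0.1988, 0.1499)
v' = (0.0944, 1.9088, -1.5000)
ω' = (0.6793, -0.8286, 0.6834)

a = F/m = (-0.1400, 0.2200, 0.0000)
p' = p + v·dt = (-2.2960, 1.6760, 1.5400)
v + (F/m)dt = (0.0944, 1.9088, -1.5000)
precession coupling ω×(Iω) = (-0.0189, -0.0441, -0.0378)
(τ − ω×Iω)/I = (-0.5183, 1.7842, -0.4147)
ω' = ω + α·dt = (0.6793, -0.8286, 0.6834)
Hamilton product q⊗(0,ω) = (-0.5226746, 0.6309219, -0.9716892, 0.4178140)
q' = normalize(q + ½dt·q⊗(0,ω)) = (0.8879, 0.3868, -0.1988, 0.1499)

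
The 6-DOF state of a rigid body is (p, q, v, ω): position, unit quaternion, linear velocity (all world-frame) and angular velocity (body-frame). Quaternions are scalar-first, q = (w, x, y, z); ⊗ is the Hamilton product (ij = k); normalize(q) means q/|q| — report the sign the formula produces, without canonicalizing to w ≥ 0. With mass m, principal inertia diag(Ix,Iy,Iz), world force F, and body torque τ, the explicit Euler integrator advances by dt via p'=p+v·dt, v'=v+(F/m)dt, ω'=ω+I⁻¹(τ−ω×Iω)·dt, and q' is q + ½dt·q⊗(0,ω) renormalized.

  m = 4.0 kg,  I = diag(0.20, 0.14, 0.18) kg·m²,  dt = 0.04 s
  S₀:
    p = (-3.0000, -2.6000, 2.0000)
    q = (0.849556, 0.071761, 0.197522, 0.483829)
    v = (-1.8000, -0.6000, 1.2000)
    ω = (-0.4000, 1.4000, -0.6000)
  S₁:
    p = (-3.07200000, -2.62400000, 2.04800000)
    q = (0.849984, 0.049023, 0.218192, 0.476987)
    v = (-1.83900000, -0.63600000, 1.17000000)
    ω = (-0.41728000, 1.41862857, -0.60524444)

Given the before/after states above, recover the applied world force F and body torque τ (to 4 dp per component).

F = (-3.9000, -3.6000, -3.0000)
τ = (-0.1200, 0.0700, 0.0100)

v₁ − v₀ = (-0.03900000, -0.03600000, -0.03000000)
m·(v₁−v₀)/dt = (-3.9000, -3.6000, -3.0000)
rate change Δω = (-0.01728000, 0.01862857, -0.00524444)
precession coupling = (-0.0336, 0.0048, 0.0336)
applied torque τ = (-0.1200, 0.0700, 0.0100)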